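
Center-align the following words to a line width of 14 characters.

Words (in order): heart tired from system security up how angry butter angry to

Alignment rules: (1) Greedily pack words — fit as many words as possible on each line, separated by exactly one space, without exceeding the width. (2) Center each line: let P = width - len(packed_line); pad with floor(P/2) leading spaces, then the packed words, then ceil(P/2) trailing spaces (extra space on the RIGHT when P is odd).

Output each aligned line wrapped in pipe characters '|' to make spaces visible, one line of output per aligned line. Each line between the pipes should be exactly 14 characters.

Answer: | heart tired  |
| from system  |
| security up  |
|  how angry   |
| butter angry |
|      to      |

Derivation:
Line 1: ['heart', 'tired'] (min_width=11, slack=3)
Line 2: ['from', 'system'] (min_width=11, slack=3)
Line 3: ['security', 'up'] (min_width=11, slack=3)
Line 4: ['how', 'angry'] (min_width=9, slack=5)
Line 5: ['butter', 'angry'] (min_width=12, slack=2)
Line 6: ['to'] (min_width=2, slack=12)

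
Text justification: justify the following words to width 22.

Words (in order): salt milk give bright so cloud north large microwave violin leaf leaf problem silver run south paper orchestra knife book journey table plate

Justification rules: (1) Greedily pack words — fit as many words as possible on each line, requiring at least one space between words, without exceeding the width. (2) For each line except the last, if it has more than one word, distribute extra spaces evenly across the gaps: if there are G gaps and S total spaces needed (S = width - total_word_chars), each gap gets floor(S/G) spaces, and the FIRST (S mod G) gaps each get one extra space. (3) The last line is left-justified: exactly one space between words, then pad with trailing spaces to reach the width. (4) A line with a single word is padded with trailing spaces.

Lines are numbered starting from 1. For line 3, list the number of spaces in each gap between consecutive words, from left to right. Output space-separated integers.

Answer: 2 1

Derivation:
Line 1: ['salt', 'milk', 'give', 'bright'] (min_width=21, slack=1)
Line 2: ['so', 'cloud', 'north', 'large'] (min_width=20, slack=2)
Line 3: ['microwave', 'violin', 'leaf'] (min_width=21, slack=1)
Line 4: ['leaf', 'problem', 'silver'] (min_width=19, slack=3)
Line 5: ['run', 'south', 'paper'] (min_width=15, slack=7)
Line 6: ['orchestra', 'knife', 'book'] (min_width=20, slack=2)
Line 7: ['journey', 'table', 'plate'] (min_width=19, slack=3)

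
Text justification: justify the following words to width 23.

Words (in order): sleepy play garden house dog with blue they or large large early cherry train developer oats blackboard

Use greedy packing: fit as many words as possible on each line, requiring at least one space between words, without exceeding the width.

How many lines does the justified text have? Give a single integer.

Answer: 6

Derivation:
Line 1: ['sleepy', 'play', 'garden'] (min_width=18, slack=5)
Line 2: ['house', 'dog', 'with', 'blue'] (min_width=19, slack=4)
Line 3: ['they', 'or', 'large', 'large'] (min_width=19, slack=4)
Line 4: ['early', 'cherry', 'train'] (min_width=18, slack=5)
Line 5: ['developer', 'oats'] (min_width=14, slack=9)
Line 6: ['blackboard'] (min_width=10, slack=13)
Total lines: 6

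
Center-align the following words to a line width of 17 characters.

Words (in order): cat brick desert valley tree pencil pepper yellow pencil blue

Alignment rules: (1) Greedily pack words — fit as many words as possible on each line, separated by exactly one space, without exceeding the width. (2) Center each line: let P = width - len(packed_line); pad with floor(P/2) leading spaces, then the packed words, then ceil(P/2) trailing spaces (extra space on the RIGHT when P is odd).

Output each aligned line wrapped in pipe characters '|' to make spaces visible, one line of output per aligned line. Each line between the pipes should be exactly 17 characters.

Answer: |cat brick desert |
|   valley tree   |
|  pencil pepper  |
|  yellow pencil  |
|      blue       |

Derivation:
Line 1: ['cat', 'brick', 'desert'] (min_width=16, slack=1)
Line 2: ['valley', 'tree'] (min_width=11, slack=6)
Line 3: ['pencil', 'pepper'] (min_width=13, slack=4)
Line 4: ['yellow', 'pencil'] (min_width=13, slack=4)
Line 5: ['blue'] (min_width=4, slack=13)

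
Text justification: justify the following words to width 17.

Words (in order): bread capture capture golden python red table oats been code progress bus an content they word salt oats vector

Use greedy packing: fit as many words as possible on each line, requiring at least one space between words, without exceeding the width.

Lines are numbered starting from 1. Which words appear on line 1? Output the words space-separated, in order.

Answer: bread capture

Derivation:
Line 1: ['bread', 'capture'] (min_width=13, slack=4)
Line 2: ['capture', 'golden'] (min_width=14, slack=3)
Line 3: ['python', 'red', 'table'] (min_width=16, slack=1)
Line 4: ['oats', 'been', 'code'] (min_width=14, slack=3)
Line 5: ['progress', 'bus', 'an'] (min_width=15, slack=2)
Line 6: ['content', 'they', 'word'] (min_width=17, slack=0)
Line 7: ['salt', 'oats', 'vector'] (min_width=16, slack=1)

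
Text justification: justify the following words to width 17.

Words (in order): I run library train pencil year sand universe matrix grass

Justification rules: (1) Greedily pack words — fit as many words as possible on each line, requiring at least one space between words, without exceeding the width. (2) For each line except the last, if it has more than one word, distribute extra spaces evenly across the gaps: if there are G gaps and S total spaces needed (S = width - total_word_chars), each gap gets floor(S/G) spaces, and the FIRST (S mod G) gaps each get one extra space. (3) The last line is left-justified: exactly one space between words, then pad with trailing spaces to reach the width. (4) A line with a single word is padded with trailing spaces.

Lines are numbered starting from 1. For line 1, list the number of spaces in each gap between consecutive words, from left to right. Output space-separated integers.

Answer: 3 3

Derivation:
Line 1: ['I', 'run', 'library'] (min_width=13, slack=4)
Line 2: ['train', 'pencil', 'year'] (min_width=17, slack=0)
Line 3: ['sand', 'universe'] (min_width=13, slack=4)
Line 4: ['matrix', 'grass'] (min_width=12, slack=5)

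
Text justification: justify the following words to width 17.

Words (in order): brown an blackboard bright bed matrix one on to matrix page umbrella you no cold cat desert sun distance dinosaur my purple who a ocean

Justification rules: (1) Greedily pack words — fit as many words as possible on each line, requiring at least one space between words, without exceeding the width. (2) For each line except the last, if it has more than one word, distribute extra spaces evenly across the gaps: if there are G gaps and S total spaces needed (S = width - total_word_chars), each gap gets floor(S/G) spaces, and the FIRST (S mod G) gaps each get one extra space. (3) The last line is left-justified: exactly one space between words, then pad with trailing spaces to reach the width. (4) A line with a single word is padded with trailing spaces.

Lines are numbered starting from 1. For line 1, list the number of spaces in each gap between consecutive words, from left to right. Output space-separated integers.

Line 1: ['brown', 'an'] (min_width=8, slack=9)
Line 2: ['blackboard', 'bright'] (min_width=17, slack=0)
Line 3: ['bed', 'matrix', 'one', 'on'] (min_width=17, slack=0)
Line 4: ['to', 'matrix', 'page'] (min_width=14, slack=3)
Line 5: ['umbrella', 'you', 'no'] (min_width=15, slack=2)
Line 6: ['cold', 'cat', 'desert'] (min_width=15, slack=2)
Line 7: ['sun', 'distance'] (min_width=12, slack=5)
Line 8: ['dinosaur', 'my'] (min_width=11, slack=6)
Line 9: ['purple', 'who', 'a'] (min_width=12, slack=5)
Line 10: ['ocean'] (min_width=5, slack=12)

Answer: 10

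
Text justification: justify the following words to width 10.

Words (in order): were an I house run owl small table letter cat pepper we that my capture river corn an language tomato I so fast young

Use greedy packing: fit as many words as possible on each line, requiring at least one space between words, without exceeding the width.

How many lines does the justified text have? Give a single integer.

Answer: 14

Derivation:
Line 1: ['were', 'an', 'I'] (min_width=9, slack=1)
Line 2: ['house', 'run'] (min_width=9, slack=1)
Line 3: ['owl', 'small'] (min_width=9, slack=1)
Line 4: ['table'] (min_width=5, slack=5)
Line 5: ['letter', 'cat'] (min_width=10, slack=0)
Line 6: ['pepper', 'we'] (min_width=9, slack=1)
Line 7: ['that', 'my'] (min_width=7, slack=3)
Line 8: ['capture'] (min_width=7, slack=3)
Line 9: ['river', 'corn'] (min_width=10, slack=0)
Line 10: ['an'] (min_width=2, slack=8)
Line 11: ['language'] (min_width=8, slack=2)
Line 12: ['tomato', 'I'] (min_width=8, slack=2)
Line 13: ['so', 'fast'] (min_width=7, slack=3)
Line 14: ['young'] (min_width=5, slack=5)
Total lines: 14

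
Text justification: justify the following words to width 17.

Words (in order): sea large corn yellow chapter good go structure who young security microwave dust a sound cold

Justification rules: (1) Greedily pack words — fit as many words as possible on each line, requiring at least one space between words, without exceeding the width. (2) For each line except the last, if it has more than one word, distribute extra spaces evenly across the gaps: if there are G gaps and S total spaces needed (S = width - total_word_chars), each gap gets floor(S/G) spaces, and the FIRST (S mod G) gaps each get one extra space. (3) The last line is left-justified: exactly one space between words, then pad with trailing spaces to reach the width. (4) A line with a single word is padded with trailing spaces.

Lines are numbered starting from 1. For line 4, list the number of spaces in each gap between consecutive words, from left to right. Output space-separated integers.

Line 1: ['sea', 'large', 'corn'] (min_width=14, slack=3)
Line 2: ['yellow', 'chapter'] (min_width=14, slack=3)
Line 3: ['good', 'go', 'structure'] (min_width=17, slack=0)
Line 4: ['who', 'young'] (min_width=9, slack=8)
Line 5: ['security'] (min_width=8, slack=9)
Line 6: ['microwave', 'dust', 'a'] (min_width=16, slack=1)
Line 7: ['sound', 'cold'] (min_width=10, slack=7)

Answer: 9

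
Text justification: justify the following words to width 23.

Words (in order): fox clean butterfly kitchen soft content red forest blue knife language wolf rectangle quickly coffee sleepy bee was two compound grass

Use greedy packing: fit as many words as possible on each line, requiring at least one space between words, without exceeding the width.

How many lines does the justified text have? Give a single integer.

Line 1: ['fox', 'clean', 'butterfly'] (min_width=19, slack=4)
Line 2: ['kitchen', 'soft', 'content'] (min_width=20, slack=3)
Line 3: ['red', 'forest', 'blue', 'knife'] (min_width=21, slack=2)
Line 4: ['language', 'wolf', 'rectangle'] (min_width=23, slack=0)
Line 5: ['quickly', 'coffee', 'sleepy'] (min_width=21, slack=2)
Line 6: ['bee', 'was', 'two', 'compound'] (min_width=20, slack=3)
Line 7: ['grass'] (min_width=5, slack=18)
Total lines: 7

Answer: 7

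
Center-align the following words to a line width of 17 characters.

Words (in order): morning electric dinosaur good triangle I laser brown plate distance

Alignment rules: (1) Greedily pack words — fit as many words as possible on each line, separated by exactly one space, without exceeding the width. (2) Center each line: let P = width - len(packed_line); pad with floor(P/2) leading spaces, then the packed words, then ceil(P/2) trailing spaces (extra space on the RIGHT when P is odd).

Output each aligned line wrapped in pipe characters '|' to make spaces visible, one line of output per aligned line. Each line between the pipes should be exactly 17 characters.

Answer: |morning electric |
|  dinosaur good  |
|triangle I laser |
|   brown plate   |
|    distance     |

Derivation:
Line 1: ['morning', 'electric'] (min_width=16, slack=1)
Line 2: ['dinosaur', 'good'] (min_width=13, slack=4)
Line 3: ['triangle', 'I', 'laser'] (min_width=16, slack=1)
Line 4: ['brown', 'plate'] (min_width=11, slack=6)
Line 5: ['distance'] (min_width=8, slack=9)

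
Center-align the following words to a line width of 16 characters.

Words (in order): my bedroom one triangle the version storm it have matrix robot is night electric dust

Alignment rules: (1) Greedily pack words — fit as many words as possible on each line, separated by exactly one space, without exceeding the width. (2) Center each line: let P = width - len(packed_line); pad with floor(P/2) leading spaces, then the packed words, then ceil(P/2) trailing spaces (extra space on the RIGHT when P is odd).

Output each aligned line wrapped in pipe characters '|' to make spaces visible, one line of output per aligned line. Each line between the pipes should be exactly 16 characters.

Line 1: ['my', 'bedroom', 'one'] (min_width=14, slack=2)
Line 2: ['triangle', 'the'] (min_width=12, slack=4)
Line 3: ['version', 'storm', 'it'] (min_width=16, slack=0)
Line 4: ['have', 'matrix'] (min_width=11, slack=5)
Line 5: ['robot', 'is', 'night'] (min_width=14, slack=2)
Line 6: ['electric', 'dust'] (min_width=13, slack=3)

Answer: | my bedroom one |
|  triangle the  |
|version storm it|
|  have matrix   |
| robot is night |
| electric dust  |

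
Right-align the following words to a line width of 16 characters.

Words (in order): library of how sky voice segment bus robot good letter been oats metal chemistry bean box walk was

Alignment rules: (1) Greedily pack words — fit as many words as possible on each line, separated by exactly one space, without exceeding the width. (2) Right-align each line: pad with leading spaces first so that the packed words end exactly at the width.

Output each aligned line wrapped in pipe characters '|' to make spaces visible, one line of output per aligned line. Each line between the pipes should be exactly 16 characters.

Answer: |  library of how|
|       sky voice|
|     segment bus|
|      robot good|
|letter been oats|
| metal chemistry|
|   bean box walk|
|             was|

Derivation:
Line 1: ['library', 'of', 'how'] (min_width=14, slack=2)
Line 2: ['sky', 'voice'] (min_width=9, slack=7)
Line 3: ['segment', 'bus'] (min_width=11, slack=5)
Line 4: ['robot', 'good'] (min_width=10, slack=6)
Line 5: ['letter', 'been', 'oats'] (min_width=16, slack=0)
Line 6: ['metal', 'chemistry'] (min_width=15, slack=1)
Line 7: ['bean', 'box', 'walk'] (min_width=13, slack=3)
Line 8: ['was'] (min_width=3, slack=13)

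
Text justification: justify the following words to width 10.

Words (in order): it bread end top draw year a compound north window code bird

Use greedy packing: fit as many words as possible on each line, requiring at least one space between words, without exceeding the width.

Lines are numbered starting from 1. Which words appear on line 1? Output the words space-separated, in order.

Line 1: ['it', 'bread'] (min_width=8, slack=2)
Line 2: ['end', 'top'] (min_width=7, slack=3)
Line 3: ['draw', 'year'] (min_width=9, slack=1)
Line 4: ['a', 'compound'] (min_width=10, slack=0)
Line 5: ['north'] (min_width=5, slack=5)
Line 6: ['window'] (min_width=6, slack=4)
Line 7: ['code', 'bird'] (min_width=9, slack=1)

Answer: it bread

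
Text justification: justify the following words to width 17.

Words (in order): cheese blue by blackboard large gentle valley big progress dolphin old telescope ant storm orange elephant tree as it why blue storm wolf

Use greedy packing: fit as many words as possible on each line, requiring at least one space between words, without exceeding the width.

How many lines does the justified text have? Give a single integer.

Answer: 9

Derivation:
Line 1: ['cheese', 'blue', 'by'] (min_width=14, slack=3)
Line 2: ['blackboard', 'large'] (min_width=16, slack=1)
Line 3: ['gentle', 'valley', 'big'] (min_width=17, slack=0)
Line 4: ['progress', 'dolphin'] (min_width=16, slack=1)
Line 5: ['old', 'telescope', 'ant'] (min_width=17, slack=0)
Line 6: ['storm', 'orange'] (min_width=12, slack=5)
Line 7: ['elephant', 'tree', 'as'] (min_width=16, slack=1)
Line 8: ['it', 'why', 'blue', 'storm'] (min_width=17, slack=0)
Line 9: ['wolf'] (min_width=4, slack=13)
Total lines: 9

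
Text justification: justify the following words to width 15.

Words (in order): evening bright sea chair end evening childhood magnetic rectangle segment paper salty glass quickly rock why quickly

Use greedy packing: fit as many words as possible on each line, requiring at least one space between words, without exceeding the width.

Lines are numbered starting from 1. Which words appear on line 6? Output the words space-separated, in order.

Line 1: ['evening', 'bright'] (min_width=14, slack=1)
Line 2: ['sea', 'chair', 'end'] (min_width=13, slack=2)
Line 3: ['evening'] (min_width=7, slack=8)
Line 4: ['childhood'] (min_width=9, slack=6)
Line 5: ['magnetic'] (min_width=8, slack=7)
Line 6: ['rectangle'] (min_width=9, slack=6)
Line 7: ['segment', 'paper'] (min_width=13, slack=2)
Line 8: ['salty', 'glass'] (min_width=11, slack=4)
Line 9: ['quickly', 'rock'] (min_width=12, slack=3)
Line 10: ['why', 'quickly'] (min_width=11, slack=4)

Answer: rectangle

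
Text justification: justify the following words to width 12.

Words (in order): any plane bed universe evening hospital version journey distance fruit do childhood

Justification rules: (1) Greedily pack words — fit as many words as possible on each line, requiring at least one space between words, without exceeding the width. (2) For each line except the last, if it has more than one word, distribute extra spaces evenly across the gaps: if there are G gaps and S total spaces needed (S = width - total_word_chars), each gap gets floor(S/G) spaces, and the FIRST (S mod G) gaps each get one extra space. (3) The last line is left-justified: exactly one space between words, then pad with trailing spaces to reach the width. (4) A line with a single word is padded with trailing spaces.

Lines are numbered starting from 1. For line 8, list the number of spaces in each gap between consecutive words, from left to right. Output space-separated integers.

Line 1: ['any', 'plane'] (min_width=9, slack=3)
Line 2: ['bed', 'universe'] (min_width=12, slack=0)
Line 3: ['evening'] (min_width=7, slack=5)
Line 4: ['hospital'] (min_width=8, slack=4)
Line 5: ['version'] (min_width=7, slack=5)
Line 6: ['journey'] (min_width=7, slack=5)
Line 7: ['distance'] (min_width=8, slack=4)
Line 8: ['fruit', 'do'] (min_width=8, slack=4)
Line 9: ['childhood'] (min_width=9, slack=3)

Answer: 5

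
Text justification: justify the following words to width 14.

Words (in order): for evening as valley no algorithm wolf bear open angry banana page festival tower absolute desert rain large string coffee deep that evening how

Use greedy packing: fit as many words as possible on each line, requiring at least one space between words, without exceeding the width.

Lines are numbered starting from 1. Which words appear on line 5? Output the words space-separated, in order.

Answer: angry banana

Derivation:
Line 1: ['for', 'evening', 'as'] (min_width=14, slack=0)
Line 2: ['valley', 'no'] (min_width=9, slack=5)
Line 3: ['algorithm', 'wolf'] (min_width=14, slack=0)
Line 4: ['bear', 'open'] (min_width=9, slack=5)
Line 5: ['angry', 'banana'] (min_width=12, slack=2)
Line 6: ['page', 'festival'] (min_width=13, slack=1)
Line 7: ['tower', 'absolute'] (min_width=14, slack=0)
Line 8: ['desert', 'rain'] (min_width=11, slack=3)
Line 9: ['large', 'string'] (min_width=12, slack=2)
Line 10: ['coffee', 'deep'] (min_width=11, slack=3)
Line 11: ['that', 'evening'] (min_width=12, slack=2)
Line 12: ['how'] (min_width=3, slack=11)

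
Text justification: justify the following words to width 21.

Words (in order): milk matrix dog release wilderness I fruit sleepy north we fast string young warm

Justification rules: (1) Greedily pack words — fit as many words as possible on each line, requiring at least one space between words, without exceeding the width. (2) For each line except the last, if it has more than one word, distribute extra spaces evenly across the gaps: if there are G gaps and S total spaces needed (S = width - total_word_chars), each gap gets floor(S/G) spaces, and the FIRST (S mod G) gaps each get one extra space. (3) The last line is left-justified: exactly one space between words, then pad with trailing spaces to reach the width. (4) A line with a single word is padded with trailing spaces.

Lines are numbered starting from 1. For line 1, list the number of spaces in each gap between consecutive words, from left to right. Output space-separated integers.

Answer: 4 4

Derivation:
Line 1: ['milk', 'matrix', 'dog'] (min_width=15, slack=6)
Line 2: ['release', 'wilderness', 'I'] (min_width=20, slack=1)
Line 3: ['fruit', 'sleepy', 'north', 'we'] (min_width=21, slack=0)
Line 4: ['fast', 'string', 'young'] (min_width=17, slack=4)
Line 5: ['warm'] (min_width=4, slack=17)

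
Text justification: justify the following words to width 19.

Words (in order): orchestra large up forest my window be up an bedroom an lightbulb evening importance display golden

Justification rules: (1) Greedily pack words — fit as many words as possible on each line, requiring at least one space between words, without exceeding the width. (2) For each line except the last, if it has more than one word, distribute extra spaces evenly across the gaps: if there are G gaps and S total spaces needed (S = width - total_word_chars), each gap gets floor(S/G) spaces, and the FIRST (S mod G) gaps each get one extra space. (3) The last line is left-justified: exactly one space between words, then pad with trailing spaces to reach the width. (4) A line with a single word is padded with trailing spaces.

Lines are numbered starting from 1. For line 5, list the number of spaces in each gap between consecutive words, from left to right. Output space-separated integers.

Line 1: ['orchestra', 'large', 'up'] (min_width=18, slack=1)
Line 2: ['forest', 'my', 'window', 'be'] (min_width=19, slack=0)
Line 3: ['up', 'an', 'bedroom', 'an'] (min_width=16, slack=3)
Line 4: ['lightbulb', 'evening'] (min_width=17, slack=2)
Line 5: ['importance', 'display'] (min_width=18, slack=1)
Line 6: ['golden'] (min_width=6, slack=13)

Answer: 2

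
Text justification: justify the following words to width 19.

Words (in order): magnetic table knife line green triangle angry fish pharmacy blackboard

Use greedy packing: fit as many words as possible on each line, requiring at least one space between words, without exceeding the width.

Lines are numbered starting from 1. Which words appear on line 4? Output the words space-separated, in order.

Answer: pharmacy blackboard

Derivation:
Line 1: ['magnetic', 'table'] (min_width=14, slack=5)
Line 2: ['knife', 'line', 'green'] (min_width=16, slack=3)
Line 3: ['triangle', 'angry', 'fish'] (min_width=19, slack=0)
Line 4: ['pharmacy', 'blackboard'] (min_width=19, slack=0)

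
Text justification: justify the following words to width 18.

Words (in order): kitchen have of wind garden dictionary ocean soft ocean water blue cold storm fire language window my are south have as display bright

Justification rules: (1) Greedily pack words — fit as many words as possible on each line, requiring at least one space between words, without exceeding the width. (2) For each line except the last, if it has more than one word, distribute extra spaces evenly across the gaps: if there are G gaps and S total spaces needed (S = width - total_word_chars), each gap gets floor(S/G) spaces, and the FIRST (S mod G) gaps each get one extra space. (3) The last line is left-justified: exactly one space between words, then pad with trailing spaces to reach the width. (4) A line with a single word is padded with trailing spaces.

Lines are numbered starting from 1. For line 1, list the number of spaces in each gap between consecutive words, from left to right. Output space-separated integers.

Answer: 3 2

Derivation:
Line 1: ['kitchen', 'have', 'of'] (min_width=15, slack=3)
Line 2: ['wind', 'garden'] (min_width=11, slack=7)
Line 3: ['dictionary', 'ocean'] (min_width=16, slack=2)
Line 4: ['soft', 'ocean', 'water'] (min_width=16, slack=2)
Line 5: ['blue', 'cold', 'storm'] (min_width=15, slack=3)
Line 6: ['fire', 'language'] (min_width=13, slack=5)
Line 7: ['window', 'my', 'are'] (min_width=13, slack=5)
Line 8: ['south', 'have', 'as'] (min_width=13, slack=5)
Line 9: ['display', 'bright'] (min_width=14, slack=4)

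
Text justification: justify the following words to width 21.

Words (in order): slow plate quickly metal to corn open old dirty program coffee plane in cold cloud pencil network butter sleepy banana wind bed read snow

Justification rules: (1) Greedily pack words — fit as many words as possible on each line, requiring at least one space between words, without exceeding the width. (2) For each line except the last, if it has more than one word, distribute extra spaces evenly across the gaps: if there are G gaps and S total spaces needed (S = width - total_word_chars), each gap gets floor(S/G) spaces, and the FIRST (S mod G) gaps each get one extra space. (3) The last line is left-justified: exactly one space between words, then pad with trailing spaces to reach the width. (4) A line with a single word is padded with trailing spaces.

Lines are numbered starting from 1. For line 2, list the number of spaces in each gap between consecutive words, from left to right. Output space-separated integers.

Line 1: ['slow', 'plate', 'quickly'] (min_width=18, slack=3)
Line 2: ['metal', 'to', 'corn', 'open'] (min_width=18, slack=3)
Line 3: ['old', 'dirty', 'program'] (min_width=17, slack=4)
Line 4: ['coffee', 'plane', 'in', 'cold'] (min_width=20, slack=1)
Line 5: ['cloud', 'pencil', 'network'] (min_width=20, slack=1)
Line 6: ['butter', 'sleepy', 'banana'] (min_width=20, slack=1)
Line 7: ['wind', 'bed', 'read', 'snow'] (min_width=18, slack=3)

Answer: 2 2 2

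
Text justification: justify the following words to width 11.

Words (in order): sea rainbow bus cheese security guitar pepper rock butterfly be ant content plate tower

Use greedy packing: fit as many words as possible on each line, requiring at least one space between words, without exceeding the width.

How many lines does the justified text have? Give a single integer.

Line 1: ['sea', 'rainbow'] (min_width=11, slack=0)
Line 2: ['bus', 'cheese'] (min_width=10, slack=1)
Line 3: ['security'] (min_width=8, slack=3)
Line 4: ['guitar'] (min_width=6, slack=5)
Line 5: ['pepper', 'rock'] (min_width=11, slack=0)
Line 6: ['butterfly'] (min_width=9, slack=2)
Line 7: ['be', 'ant'] (min_width=6, slack=5)
Line 8: ['content'] (min_width=7, slack=4)
Line 9: ['plate', 'tower'] (min_width=11, slack=0)
Total lines: 9

Answer: 9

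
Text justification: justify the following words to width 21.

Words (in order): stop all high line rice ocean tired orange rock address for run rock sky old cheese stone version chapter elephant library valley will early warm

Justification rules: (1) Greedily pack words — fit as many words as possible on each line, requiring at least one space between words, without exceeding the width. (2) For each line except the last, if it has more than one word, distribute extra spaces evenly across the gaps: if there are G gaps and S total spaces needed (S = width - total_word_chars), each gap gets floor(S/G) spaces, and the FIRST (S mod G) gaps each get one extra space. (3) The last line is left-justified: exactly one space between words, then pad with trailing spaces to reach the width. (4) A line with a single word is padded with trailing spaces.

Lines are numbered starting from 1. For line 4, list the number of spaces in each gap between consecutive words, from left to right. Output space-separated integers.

Line 1: ['stop', 'all', 'high', 'line'] (min_width=18, slack=3)
Line 2: ['rice', 'ocean', 'tired'] (min_width=16, slack=5)
Line 3: ['orange', 'rock', 'address'] (min_width=19, slack=2)
Line 4: ['for', 'run', 'rock', 'sky', 'old'] (min_width=20, slack=1)
Line 5: ['cheese', 'stone', 'version'] (min_width=20, slack=1)
Line 6: ['chapter', 'elephant'] (min_width=16, slack=5)
Line 7: ['library', 'valley', 'will'] (min_width=19, slack=2)
Line 8: ['early', 'warm'] (min_width=10, slack=11)

Answer: 2 1 1 1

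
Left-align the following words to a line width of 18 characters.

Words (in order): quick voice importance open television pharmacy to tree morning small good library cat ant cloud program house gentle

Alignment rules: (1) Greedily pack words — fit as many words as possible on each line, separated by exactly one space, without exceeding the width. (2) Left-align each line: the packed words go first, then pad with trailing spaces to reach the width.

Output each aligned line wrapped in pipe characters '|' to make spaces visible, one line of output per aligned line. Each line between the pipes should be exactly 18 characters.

Line 1: ['quick', 'voice'] (min_width=11, slack=7)
Line 2: ['importance', 'open'] (min_width=15, slack=3)
Line 3: ['television'] (min_width=10, slack=8)
Line 4: ['pharmacy', 'to', 'tree'] (min_width=16, slack=2)
Line 5: ['morning', 'small', 'good'] (min_width=18, slack=0)
Line 6: ['library', 'cat', 'ant'] (min_width=15, slack=3)
Line 7: ['cloud', 'program'] (min_width=13, slack=5)
Line 8: ['house', 'gentle'] (min_width=12, slack=6)

Answer: |quick voice       |
|importance open   |
|television        |
|pharmacy to tree  |
|morning small good|
|library cat ant   |
|cloud program     |
|house gentle      |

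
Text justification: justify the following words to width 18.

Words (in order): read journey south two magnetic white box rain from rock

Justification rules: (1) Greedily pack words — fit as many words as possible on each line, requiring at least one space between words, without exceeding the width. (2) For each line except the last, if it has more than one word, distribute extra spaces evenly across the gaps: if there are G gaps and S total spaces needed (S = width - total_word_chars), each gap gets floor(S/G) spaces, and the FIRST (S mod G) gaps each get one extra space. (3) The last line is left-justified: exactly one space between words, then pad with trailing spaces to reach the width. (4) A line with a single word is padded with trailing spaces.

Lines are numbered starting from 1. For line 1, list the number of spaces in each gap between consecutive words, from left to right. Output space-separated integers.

Answer: 1 1

Derivation:
Line 1: ['read', 'journey', 'south'] (min_width=18, slack=0)
Line 2: ['two', 'magnetic', 'white'] (min_width=18, slack=0)
Line 3: ['box', 'rain', 'from', 'rock'] (min_width=18, slack=0)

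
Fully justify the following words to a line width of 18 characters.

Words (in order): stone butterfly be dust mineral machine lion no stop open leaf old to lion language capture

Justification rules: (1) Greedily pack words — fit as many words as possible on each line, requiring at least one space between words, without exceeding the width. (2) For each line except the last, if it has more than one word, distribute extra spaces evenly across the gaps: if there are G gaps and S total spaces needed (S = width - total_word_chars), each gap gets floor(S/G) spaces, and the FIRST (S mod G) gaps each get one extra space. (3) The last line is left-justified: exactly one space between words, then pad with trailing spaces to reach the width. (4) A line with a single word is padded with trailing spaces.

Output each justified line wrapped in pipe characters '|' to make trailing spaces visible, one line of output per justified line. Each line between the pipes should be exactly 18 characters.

Answer: |stone butterfly be|
|dust       mineral|
|machine   lion  no|
|stop open leaf old|
|to  lion  language|
|capture           |

Derivation:
Line 1: ['stone', 'butterfly', 'be'] (min_width=18, slack=0)
Line 2: ['dust', 'mineral'] (min_width=12, slack=6)
Line 3: ['machine', 'lion', 'no'] (min_width=15, slack=3)
Line 4: ['stop', 'open', 'leaf', 'old'] (min_width=18, slack=0)
Line 5: ['to', 'lion', 'language'] (min_width=16, slack=2)
Line 6: ['capture'] (min_width=7, slack=11)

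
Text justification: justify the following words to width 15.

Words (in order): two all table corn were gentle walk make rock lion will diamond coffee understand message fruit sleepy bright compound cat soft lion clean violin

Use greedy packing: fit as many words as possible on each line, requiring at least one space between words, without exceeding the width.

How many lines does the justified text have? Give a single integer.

Line 1: ['two', 'all', 'table'] (min_width=13, slack=2)
Line 2: ['corn', 'were'] (min_width=9, slack=6)
Line 3: ['gentle', 'walk'] (min_width=11, slack=4)
Line 4: ['make', 'rock', 'lion'] (min_width=14, slack=1)
Line 5: ['will', 'diamond'] (min_width=12, slack=3)
Line 6: ['coffee'] (min_width=6, slack=9)
Line 7: ['understand'] (min_width=10, slack=5)
Line 8: ['message', 'fruit'] (min_width=13, slack=2)
Line 9: ['sleepy', 'bright'] (min_width=13, slack=2)
Line 10: ['compound', 'cat'] (min_width=12, slack=3)
Line 11: ['soft', 'lion', 'clean'] (min_width=15, slack=0)
Line 12: ['violin'] (min_width=6, slack=9)
Total lines: 12

Answer: 12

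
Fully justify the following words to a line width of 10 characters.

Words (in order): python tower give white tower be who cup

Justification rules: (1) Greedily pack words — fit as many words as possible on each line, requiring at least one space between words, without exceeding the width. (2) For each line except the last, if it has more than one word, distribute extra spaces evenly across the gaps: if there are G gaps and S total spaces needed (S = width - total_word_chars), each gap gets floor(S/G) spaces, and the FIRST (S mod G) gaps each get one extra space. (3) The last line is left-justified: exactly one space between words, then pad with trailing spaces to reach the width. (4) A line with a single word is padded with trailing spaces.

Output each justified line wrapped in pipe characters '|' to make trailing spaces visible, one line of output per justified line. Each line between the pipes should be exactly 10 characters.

Answer: |python    |
|tower give|
|white     |
|tower   be|
|who cup   |

Derivation:
Line 1: ['python'] (min_width=6, slack=4)
Line 2: ['tower', 'give'] (min_width=10, slack=0)
Line 3: ['white'] (min_width=5, slack=5)
Line 4: ['tower', 'be'] (min_width=8, slack=2)
Line 5: ['who', 'cup'] (min_width=7, slack=3)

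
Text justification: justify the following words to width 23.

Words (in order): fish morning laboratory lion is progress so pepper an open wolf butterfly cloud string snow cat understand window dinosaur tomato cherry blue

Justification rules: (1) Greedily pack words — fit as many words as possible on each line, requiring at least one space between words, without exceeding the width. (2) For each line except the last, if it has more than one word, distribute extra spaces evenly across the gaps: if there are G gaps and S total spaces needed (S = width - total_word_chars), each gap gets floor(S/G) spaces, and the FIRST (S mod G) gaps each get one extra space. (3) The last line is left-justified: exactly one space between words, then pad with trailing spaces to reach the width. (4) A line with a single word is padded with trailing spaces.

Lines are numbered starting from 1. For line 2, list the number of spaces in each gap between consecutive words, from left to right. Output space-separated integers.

Line 1: ['fish', 'morning', 'laboratory'] (min_width=23, slack=0)
Line 2: ['lion', 'is', 'progress', 'so'] (min_width=19, slack=4)
Line 3: ['pepper', 'an', 'open', 'wolf'] (min_width=19, slack=4)
Line 4: ['butterfly', 'cloud', 'string'] (min_width=22, slack=1)
Line 5: ['snow', 'cat', 'understand'] (min_width=19, slack=4)
Line 6: ['window', 'dinosaur', 'tomato'] (min_width=22, slack=1)
Line 7: ['cherry', 'blue'] (min_width=11, slack=12)

Answer: 3 2 2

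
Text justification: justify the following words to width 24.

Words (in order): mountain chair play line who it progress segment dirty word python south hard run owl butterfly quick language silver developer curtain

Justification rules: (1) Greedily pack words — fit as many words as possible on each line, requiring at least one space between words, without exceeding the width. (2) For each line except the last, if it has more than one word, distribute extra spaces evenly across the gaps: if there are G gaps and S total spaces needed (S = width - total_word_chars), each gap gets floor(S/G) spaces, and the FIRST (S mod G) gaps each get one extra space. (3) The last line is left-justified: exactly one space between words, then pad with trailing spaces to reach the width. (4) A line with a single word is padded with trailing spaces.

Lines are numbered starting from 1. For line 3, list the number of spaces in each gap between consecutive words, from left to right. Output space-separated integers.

Line 1: ['mountain', 'chair', 'play', 'line'] (min_width=24, slack=0)
Line 2: ['who', 'it', 'progress', 'segment'] (min_width=23, slack=1)
Line 3: ['dirty', 'word', 'python', 'south'] (min_width=23, slack=1)
Line 4: ['hard', 'run', 'owl', 'butterfly'] (min_width=22, slack=2)
Line 5: ['quick', 'language', 'silver'] (min_width=21, slack=3)
Line 6: ['developer', 'curtain'] (min_width=17, slack=7)

Answer: 2 1 1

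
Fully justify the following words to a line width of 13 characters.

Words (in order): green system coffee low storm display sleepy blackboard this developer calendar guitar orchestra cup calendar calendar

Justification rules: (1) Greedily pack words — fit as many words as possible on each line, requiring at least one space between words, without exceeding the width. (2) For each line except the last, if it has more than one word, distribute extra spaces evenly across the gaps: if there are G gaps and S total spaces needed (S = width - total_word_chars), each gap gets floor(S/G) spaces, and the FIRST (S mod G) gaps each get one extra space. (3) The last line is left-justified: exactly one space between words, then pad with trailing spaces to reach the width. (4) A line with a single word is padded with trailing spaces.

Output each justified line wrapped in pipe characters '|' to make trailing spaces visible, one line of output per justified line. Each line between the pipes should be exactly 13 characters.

Line 1: ['green', 'system'] (min_width=12, slack=1)
Line 2: ['coffee', 'low'] (min_width=10, slack=3)
Line 3: ['storm', 'display'] (min_width=13, slack=0)
Line 4: ['sleepy'] (min_width=6, slack=7)
Line 5: ['blackboard'] (min_width=10, slack=3)
Line 6: ['this'] (min_width=4, slack=9)
Line 7: ['developer'] (min_width=9, slack=4)
Line 8: ['calendar'] (min_width=8, slack=5)
Line 9: ['guitar'] (min_width=6, slack=7)
Line 10: ['orchestra', 'cup'] (min_width=13, slack=0)
Line 11: ['calendar'] (min_width=8, slack=5)
Line 12: ['calendar'] (min_width=8, slack=5)

Answer: |green  system|
|coffee    low|
|storm display|
|sleepy       |
|blackboard   |
|this         |
|developer    |
|calendar     |
|guitar       |
|orchestra cup|
|calendar     |
|calendar     |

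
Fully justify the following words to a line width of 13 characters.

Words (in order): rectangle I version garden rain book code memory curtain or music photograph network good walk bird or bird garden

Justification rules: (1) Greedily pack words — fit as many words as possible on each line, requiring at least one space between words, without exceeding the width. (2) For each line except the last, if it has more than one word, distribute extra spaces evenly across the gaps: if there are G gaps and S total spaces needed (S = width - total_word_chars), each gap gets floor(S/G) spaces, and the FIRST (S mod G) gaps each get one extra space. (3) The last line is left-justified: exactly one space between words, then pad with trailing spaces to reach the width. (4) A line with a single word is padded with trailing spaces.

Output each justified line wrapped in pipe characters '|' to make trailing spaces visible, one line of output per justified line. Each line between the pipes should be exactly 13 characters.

Line 1: ['rectangle', 'I'] (min_width=11, slack=2)
Line 2: ['version'] (min_width=7, slack=6)
Line 3: ['garden', 'rain'] (min_width=11, slack=2)
Line 4: ['book', 'code'] (min_width=9, slack=4)
Line 5: ['memory'] (min_width=6, slack=7)
Line 6: ['curtain', 'or'] (min_width=10, slack=3)
Line 7: ['music'] (min_width=5, slack=8)
Line 8: ['photograph'] (min_width=10, slack=3)
Line 9: ['network', 'good'] (min_width=12, slack=1)
Line 10: ['walk', 'bird', 'or'] (min_width=12, slack=1)
Line 11: ['bird', 'garden'] (min_width=11, slack=2)

Answer: |rectangle   I|
|version      |
|garden   rain|
|book     code|
|memory       |
|curtain    or|
|music        |
|photograph   |
|network  good|
|walk  bird or|
|bird garden  |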